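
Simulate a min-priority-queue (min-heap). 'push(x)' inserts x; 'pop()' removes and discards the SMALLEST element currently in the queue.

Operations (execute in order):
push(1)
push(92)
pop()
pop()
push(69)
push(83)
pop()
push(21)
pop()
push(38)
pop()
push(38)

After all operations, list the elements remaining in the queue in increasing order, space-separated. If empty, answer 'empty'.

push(1): heap contents = [1]
push(92): heap contents = [1, 92]
pop() → 1: heap contents = [92]
pop() → 92: heap contents = []
push(69): heap contents = [69]
push(83): heap contents = [69, 83]
pop() → 69: heap contents = [83]
push(21): heap contents = [21, 83]
pop() → 21: heap contents = [83]
push(38): heap contents = [38, 83]
pop() → 38: heap contents = [83]
push(38): heap contents = [38, 83]

Answer: 38 83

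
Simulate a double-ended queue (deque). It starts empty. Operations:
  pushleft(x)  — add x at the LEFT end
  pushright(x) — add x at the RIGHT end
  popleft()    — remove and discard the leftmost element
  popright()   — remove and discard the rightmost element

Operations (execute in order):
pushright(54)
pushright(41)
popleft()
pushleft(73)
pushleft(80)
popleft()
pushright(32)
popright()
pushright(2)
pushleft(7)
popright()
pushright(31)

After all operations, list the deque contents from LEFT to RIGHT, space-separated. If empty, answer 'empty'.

Answer: 7 73 41 31

Derivation:
pushright(54): [54]
pushright(41): [54, 41]
popleft(): [41]
pushleft(73): [73, 41]
pushleft(80): [80, 73, 41]
popleft(): [73, 41]
pushright(32): [73, 41, 32]
popright(): [73, 41]
pushright(2): [73, 41, 2]
pushleft(7): [7, 73, 41, 2]
popright(): [7, 73, 41]
pushright(31): [7, 73, 41, 31]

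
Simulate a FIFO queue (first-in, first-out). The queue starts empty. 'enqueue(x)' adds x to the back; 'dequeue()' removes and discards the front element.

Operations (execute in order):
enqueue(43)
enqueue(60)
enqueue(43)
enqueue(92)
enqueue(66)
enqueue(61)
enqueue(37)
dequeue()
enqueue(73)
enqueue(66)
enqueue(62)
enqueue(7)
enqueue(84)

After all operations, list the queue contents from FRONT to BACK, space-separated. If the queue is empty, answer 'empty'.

Answer: 60 43 92 66 61 37 73 66 62 7 84

Derivation:
enqueue(43): [43]
enqueue(60): [43, 60]
enqueue(43): [43, 60, 43]
enqueue(92): [43, 60, 43, 92]
enqueue(66): [43, 60, 43, 92, 66]
enqueue(61): [43, 60, 43, 92, 66, 61]
enqueue(37): [43, 60, 43, 92, 66, 61, 37]
dequeue(): [60, 43, 92, 66, 61, 37]
enqueue(73): [60, 43, 92, 66, 61, 37, 73]
enqueue(66): [60, 43, 92, 66, 61, 37, 73, 66]
enqueue(62): [60, 43, 92, 66, 61, 37, 73, 66, 62]
enqueue(7): [60, 43, 92, 66, 61, 37, 73, 66, 62, 7]
enqueue(84): [60, 43, 92, 66, 61, 37, 73, 66, 62, 7, 84]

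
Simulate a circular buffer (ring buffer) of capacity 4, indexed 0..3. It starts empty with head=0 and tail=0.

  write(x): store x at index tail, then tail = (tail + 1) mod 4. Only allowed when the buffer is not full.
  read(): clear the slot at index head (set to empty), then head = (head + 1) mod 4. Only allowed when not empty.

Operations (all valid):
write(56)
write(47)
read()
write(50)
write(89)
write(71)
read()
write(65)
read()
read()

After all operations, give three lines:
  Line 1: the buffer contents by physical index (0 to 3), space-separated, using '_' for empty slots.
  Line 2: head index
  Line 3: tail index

write(56): buf=[56 _ _ _], head=0, tail=1, size=1
write(47): buf=[56 47 _ _], head=0, tail=2, size=2
read(): buf=[_ 47 _ _], head=1, tail=2, size=1
write(50): buf=[_ 47 50 _], head=1, tail=3, size=2
write(89): buf=[_ 47 50 89], head=1, tail=0, size=3
write(71): buf=[71 47 50 89], head=1, tail=1, size=4
read(): buf=[71 _ 50 89], head=2, tail=1, size=3
write(65): buf=[71 65 50 89], head=2, tail=2, size=4
read(): buf=[71 65 _ 89], head=3, tail=2, size=3
read(): buf=[71 65 _ _], head=0, tail=2, size=2

Answer: 71 65 _ _
0
2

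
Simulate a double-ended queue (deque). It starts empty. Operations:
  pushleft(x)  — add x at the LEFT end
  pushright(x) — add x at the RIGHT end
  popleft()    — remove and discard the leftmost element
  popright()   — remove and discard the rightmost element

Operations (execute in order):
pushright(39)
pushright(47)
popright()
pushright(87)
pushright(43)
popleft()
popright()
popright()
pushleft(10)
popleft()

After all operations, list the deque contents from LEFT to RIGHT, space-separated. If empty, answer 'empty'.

pushright(39): [39]
pushright(47): [39, 47]
popright(): [39]
pushright(87): [39, 87]
pushright(43): [39, 87, 43]
popleft(): [87, 43]
popright(): [87]
popright(): []
pushleft(10): [10]
popleft(): []

Answer: empty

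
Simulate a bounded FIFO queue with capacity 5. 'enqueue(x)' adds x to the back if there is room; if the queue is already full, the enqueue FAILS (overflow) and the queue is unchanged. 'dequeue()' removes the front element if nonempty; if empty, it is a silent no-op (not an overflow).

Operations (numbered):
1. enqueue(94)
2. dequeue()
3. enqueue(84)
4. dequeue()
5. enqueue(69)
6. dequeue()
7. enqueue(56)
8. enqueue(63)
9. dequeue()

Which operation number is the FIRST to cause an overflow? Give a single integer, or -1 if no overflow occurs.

1. enqueue(94): size=1
2. dequeue(): size=0
3. enqueue(84): size=1
4. dequeue(): size=0
5. enqueue(69): size=1
6. dequeue(): size=0
7. enqueue(56): size=1
8. enqueue(63): size=2
9. dequeue(): size=1

Answer: -1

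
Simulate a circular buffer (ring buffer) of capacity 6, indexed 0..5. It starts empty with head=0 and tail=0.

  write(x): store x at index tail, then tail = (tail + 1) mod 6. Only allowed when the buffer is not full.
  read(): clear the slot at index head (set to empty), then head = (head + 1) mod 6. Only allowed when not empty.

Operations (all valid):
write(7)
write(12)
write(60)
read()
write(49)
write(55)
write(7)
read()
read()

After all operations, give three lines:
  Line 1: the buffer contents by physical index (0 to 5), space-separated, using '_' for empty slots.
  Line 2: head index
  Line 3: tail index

write(7): buf=[7 _ _ _ _ _], head=0, tail=1, size=1
write(12): buf=[7 12 _ _ _ _], head=0, tail=2, size=2
write(60): buf=[7 12 60 _ _ _], head=0, tail=3, size=3
read(): buf=[_ 12 60 _ _ _], head=1, tail=3, size=2
write(49): buf=[_ 12 60 49 _ _], head=1, tail=4, size=3
write(55): buf=[_ 12 60 49 55 _], head=1, tail=5, size=4
write(7): buf=[_ 12 60 49 55 7], head=1, tail=0, size=5
read(): buf=[_ _ 60 49 55 7], head=2, tail=0, size=4
read(): buf=[_ _ _ 49 55 7], head=3, tail=0, size=3

Answer: _ _ _ 49 55 7
3
0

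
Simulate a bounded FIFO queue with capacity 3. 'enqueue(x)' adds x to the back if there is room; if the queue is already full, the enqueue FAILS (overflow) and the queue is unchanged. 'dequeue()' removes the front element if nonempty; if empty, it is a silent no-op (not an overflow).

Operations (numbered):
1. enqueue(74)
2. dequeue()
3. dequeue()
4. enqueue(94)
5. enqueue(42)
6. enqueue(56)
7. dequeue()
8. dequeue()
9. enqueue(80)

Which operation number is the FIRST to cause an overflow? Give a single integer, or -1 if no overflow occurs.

Answer: -1

Derivation:
1. enqueue(74): size=1
2. dequeue(): size=0
3. dequeue(): empty, no-op, size=0
4. enqueue(94): size=1
5. enqueue(42): size=2
6. enqueue(56): size=3
7. dequeue(): size=2
8. dequeue(): size=1
9. enqueue(80): size=2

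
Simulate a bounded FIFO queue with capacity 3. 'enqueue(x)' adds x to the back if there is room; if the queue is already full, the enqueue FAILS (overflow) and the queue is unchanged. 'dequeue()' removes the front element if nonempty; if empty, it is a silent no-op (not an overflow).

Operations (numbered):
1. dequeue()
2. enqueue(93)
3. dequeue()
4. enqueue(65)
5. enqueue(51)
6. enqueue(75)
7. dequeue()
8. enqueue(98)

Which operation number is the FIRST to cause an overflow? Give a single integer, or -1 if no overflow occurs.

1. dequeue(): empty, no-op, size=0
2. enqueue(93): size=1
3. dequeue(): size=0
4. enqueue(65): size=1
5. enqueue(51): size=2
6. enqueue(75): size=3
7. dequeue(): size=2
8. enqueue(98): size=3

Answer: -1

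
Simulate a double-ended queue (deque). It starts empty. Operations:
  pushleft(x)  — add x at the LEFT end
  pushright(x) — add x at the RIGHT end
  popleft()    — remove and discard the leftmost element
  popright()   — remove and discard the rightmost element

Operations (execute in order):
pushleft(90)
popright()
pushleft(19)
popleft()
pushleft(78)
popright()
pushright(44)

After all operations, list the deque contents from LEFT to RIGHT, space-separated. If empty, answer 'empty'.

Answer: 44

Derivation:
pushleft(90): [90]
popright(): []
pushleft(19): [19]
popleft(): []
pushleft(78): [78]
popright(): []
pushright(44): [44]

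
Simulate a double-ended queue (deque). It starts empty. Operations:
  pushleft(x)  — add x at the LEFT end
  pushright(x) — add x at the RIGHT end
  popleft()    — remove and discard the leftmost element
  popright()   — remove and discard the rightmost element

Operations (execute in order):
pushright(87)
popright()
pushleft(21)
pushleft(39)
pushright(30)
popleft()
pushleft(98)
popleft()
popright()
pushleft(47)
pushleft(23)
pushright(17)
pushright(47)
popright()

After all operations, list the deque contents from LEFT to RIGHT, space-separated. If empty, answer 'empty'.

Answer: 23 47 21 17

Derivation:
pushright(87): [87]
popright(): []
pushleft(21): [21]
pushleft(39): [39, 21]
pushright(30): [39, 21, 30]
popleft(): [21, 30]
pushleft(98): [98, 21, 30]
popleft(): [21, 30]
popright(): [21]
pushleft(47): [47, 21]
pushleft(23): [23, 47, 21]
pushright(17): [23, 47, 21, 17]
pushright(47): [23, 47, 21, 17, 47]
popright(): [23, 47, 21, 17]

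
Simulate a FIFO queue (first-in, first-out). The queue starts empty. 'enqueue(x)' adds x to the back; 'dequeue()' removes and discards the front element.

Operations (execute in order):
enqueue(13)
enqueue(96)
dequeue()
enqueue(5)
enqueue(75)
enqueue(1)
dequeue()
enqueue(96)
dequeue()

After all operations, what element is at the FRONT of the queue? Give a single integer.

Answer: 75

Derivation:
enqueue(13): queue = [13]
enqueue(96): queue = [13, 96]
dequeue(): queue = [96]
enqueue(5): queue = [96, 5]
enqueue(75): queue = [96, 5, 75]
enqueue(1): queue = [96, 5, 75, 1]
dequeue(): queue = [5, 75, 1]
enqueue(96): queue = [5, 75, 1, 96]
dequeue(): queue = [75, 1, 96]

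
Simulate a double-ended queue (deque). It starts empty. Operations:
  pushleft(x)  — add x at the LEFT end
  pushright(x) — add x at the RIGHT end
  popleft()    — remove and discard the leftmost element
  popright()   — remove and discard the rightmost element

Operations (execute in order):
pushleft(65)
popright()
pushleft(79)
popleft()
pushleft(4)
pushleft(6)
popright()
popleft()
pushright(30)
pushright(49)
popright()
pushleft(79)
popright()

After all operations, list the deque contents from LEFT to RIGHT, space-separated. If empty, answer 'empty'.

pushleft(65): [65]
popright(): []
pushleft(79): [79]
popleft(): []
pushleft(4): [4]
pushleft(6): [6, 4]
popright(): [6]
popleft(): []
pushright(30): [30]
pushright(49): [30, 49]
popright(): [30]
pushleft(79): [79, 30]
popright(): [79]

Answer: 79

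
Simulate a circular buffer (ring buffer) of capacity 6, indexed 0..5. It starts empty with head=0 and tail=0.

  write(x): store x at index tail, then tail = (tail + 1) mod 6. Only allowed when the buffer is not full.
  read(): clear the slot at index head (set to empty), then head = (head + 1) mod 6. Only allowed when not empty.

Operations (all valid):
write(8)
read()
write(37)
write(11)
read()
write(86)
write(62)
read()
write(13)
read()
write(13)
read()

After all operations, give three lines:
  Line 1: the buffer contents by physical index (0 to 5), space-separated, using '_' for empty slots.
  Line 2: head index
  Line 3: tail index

write(8): buf=[8 _ _ _ _ _], head=0, tail=1, size=1
read(): buf=[_ _ _ _ _ _], head=1, tail=1, size=0
write(37): buf=[_ 37 _ _ _ _], head=1, tail=2, size=1
write(11): buf=[_ 37 11 _ _ _], head=1, tail=3, size=2
read(): buf=[_ _ 11 _ _ _], head=2, tail=3, size=1
write(86): buf=[_ _ 11 86 _ _], head=2, tail=4, size=2
write(62): buf=[_ _ 11 86 62 _], head=2, tail=5, size=3
read(): buf=[_ _ _ 86 62 _], head=3, tail=5, size=2
write(13): buf=[_ _ _ 86 62 13], head=3, tail=0, size=3
read(): buf=[_ _ _ _ 62 13], head=4, tail=0, size=2
write(13): buf=[13 _ _ _ 62 13], head=4, tail=1, size=3
read(): buf=[13 _ _ _ _ 13], head=5, tail=1, size=2

Answer: 13 _ _ _ _ 13
5
1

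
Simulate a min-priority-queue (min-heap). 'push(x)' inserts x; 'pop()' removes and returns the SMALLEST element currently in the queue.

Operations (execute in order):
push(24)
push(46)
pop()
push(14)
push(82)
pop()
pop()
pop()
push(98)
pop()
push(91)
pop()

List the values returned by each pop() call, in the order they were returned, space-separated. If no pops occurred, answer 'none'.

Answer: 24 14 46 82 98 91

Derivation:
push(24): heap contents = [24]
push(46): heap contents = [24, 46]
pop() → 24: heap contents = [46]
push(14): heap contents = [14, 46]
push(82): heap contents = [14, 46, 82]
pop() → 14: heap contents = [46, 82]
pop() → 46: heap contents = [82]
pop() → 82: heap contents = []
push(98): heap contents = [98]
pop() → 98: heap contents = []
push(91): heap contents = [91]
pop() → 91: heap contents = []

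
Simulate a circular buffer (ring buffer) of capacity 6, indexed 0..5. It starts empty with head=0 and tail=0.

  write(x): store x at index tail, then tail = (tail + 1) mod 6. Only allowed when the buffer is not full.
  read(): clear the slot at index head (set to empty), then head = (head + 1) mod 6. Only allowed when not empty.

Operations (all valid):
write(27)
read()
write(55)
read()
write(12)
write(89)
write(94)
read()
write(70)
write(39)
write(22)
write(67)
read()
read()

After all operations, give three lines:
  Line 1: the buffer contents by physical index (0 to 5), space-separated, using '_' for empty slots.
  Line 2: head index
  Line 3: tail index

Answer: 39 22 67 _ _ 70
5
3

Derivation:
write(27): buf=[27 _ _ _ _ _], head=0, tail=1, size=1
read(): buf=[_ _ _ _ _ _], head=1, tail=1, size=0
write(55): buf=[_ 55 _ _ _ _], head=1, tail=2, size=1
read(): buf=[_ _ _ _ _ _], head=2, tail=2, size=0
write(12): buf=[_ _ 12 _ _ _], head=2, tail=3, size=1
write(89): buf=[_ _ 12 89 _ _], head=2, tail=4, size=2
write(94): buf=[_ _ 12 89 94 _], head=2, tail=5, size=3
read(): buf=[_ _ _ 89 94 _], head=3, tail=5, size=2
write(70): buf=[_ _ _ 89 94 70], head=3, tail=0, size=3
write(39): buf=[39 _ _ 89 94 70], head=3, tail=1, size=4
write(22): buf=[39 22 _ 89 94 70], head=3, tail=2, size=5
write(67): buf=[39 22 67 89 94 70], head=3, tail=3, size=6
read(): buf=[39 22 67 _ 94 70], head=4, tail=3, size=5
read(): buf=[39 22 67 _ _ 70], head=5, tail=3, size=4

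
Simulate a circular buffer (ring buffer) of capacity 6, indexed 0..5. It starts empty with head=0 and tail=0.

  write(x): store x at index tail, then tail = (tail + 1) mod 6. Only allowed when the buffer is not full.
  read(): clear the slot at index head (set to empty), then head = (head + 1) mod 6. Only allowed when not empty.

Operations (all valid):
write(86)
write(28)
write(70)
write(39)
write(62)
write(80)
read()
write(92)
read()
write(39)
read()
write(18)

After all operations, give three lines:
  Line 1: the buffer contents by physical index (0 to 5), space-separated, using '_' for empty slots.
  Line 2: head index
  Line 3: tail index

write(86): buf=[86 _ _ _ _ _], head=0, tail=1, size=1
write(28): buf=[86 28 _ _ _ _], head=0, tail=2, size=2
write(70): buf=[86 28 70 _ _ _], head=0, tail=3, size=3
write(39): buf=[86 28 70 39 _ _], head=0, tail=4, size=4
write(62): buf=[86 28 70 39 62 _], head=0, tail=5, size=5
write(80): buf=[86 28 70 39 62 80], head=0, tail=0, size=6
read(): buf=[_ 28 70 39 62 80], head=1, tail=0, size=5
write(92): buf=[92 28 70 39 62 80], head=1, tail=1, size=6
read(): buf=[92 _ 70 39 62 80], head=2, tail=1, size=5
write(39): buf=[92 39 70 39 62 80], head=2, tail=2, size=6
read(): buf=[92 39 _ 39 62 80], head=3, tail=2, size=5
write(18): buf=[92 39 18 39 62 80], head=3, tail=3, size=6

Answer: 92 39 18 39 62 80
3
3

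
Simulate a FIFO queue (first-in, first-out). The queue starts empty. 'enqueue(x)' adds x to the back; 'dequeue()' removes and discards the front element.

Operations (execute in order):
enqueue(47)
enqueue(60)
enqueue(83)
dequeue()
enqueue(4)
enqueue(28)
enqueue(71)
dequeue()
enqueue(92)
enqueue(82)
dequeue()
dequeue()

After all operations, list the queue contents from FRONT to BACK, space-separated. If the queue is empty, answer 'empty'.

enqueue(47): [47]
enqueue(60): [47, 60]
enqueue(83): [47, 60, 83]
dequeue(): [60, 83]
enqueue(4): [60, 83, 4]
enqueue(28): [60, 83, 4, 28]
enqueue(71): [60, 83, 4, 28, 71]
dequeue(): [83, 4, 28, 71]
enqueue(92): [83, 4, 28, 71, 92]
enqueue(82): [83, 4, 28, 71, 92, 82]
dequeue(): [4, 28, 71, 92, 82]
dequeue(): [28, 71, 92, 82]

Answer: 28 71 92 82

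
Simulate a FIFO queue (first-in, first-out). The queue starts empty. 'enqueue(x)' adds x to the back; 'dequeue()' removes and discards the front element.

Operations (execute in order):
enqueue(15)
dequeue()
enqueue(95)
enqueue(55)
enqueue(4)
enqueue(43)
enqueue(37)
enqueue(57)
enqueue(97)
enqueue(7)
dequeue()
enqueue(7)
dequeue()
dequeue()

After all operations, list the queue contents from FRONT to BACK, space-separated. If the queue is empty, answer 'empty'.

enqueue(15): [15]
dequeue(): []
enqueue(95): [95]
enqueue(55): [95, 55]
enqueue(4): [95, 55, 4]
enqueue(43): [95, 55, 4, 43]
enqueue(37): [95, 55, 4, 43, 37]
enqueue(57): [95, 55, 4, 43, 37, 57]
enqueue(97): [95, 55, 4, 43, 37, 57, 97]
enqueue(7): [95, 55, 4, 43, 37, 57, 97, 7]
dequeue(): [55, 4, 43, 37, 57, 97, 7]
enqueue(7): [55, 4, 43, 37, 57, 97, 7, 7]
dequeue(): [4, 43, 37, 57, 97, 7, 7]
dequeue(): [43, 37, 57, 97, 7, 7]

Answer: 43 37 57 97 7 7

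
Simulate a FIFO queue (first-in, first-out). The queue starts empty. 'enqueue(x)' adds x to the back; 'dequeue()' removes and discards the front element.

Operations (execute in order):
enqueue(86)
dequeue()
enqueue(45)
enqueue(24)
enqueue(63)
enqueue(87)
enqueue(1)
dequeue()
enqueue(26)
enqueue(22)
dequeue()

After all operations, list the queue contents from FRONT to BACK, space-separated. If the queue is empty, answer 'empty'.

enqueue(86): [86]
dequeue(): []
enqueue(45): [45]
enqueue(24): [45, 24]
enqueue(63): [45, 24, 63]
enqueue(87): [45, 24, 63, 87]
enqueue(1): [45, 24, 63, 87, 1]
dequeue(): [24, 63, 87, 1]
enqueue(26): [24, 63, 87, 1, 26]
enqueue(22): [24, 63, 87, 1, 26, 22]
dequeue(): [63, 87, 1, 26, 22]

Answer: 63 87 1 26 22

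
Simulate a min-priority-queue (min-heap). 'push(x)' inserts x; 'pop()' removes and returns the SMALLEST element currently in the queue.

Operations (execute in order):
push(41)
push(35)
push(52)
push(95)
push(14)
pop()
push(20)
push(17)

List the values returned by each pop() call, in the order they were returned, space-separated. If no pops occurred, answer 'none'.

push(41): heap contents = [41]
push(35): heap contents = [35, 41]
push(52): heap contents = [35, 41, 52]
push(95): heap contents = [35, 41, 52, 95]
push(14): heap contents = [14, 35, 41, 52, 95]
pop() → 14: heap contents = [35, 41, 52, 95]
push(20): heap contents = [20, 35, 41, 52, 95]
push(17): heap contents = [17, 20, 35, 41, 52, 95]

Answer: 14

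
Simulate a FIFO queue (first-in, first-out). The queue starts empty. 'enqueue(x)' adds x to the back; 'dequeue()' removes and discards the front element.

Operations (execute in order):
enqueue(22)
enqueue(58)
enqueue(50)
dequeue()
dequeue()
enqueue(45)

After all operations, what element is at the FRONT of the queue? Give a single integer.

enqueue(22): queue = [22]
enqueue(58): queue = [22, 58]
enqueue(50): queue = [22, 58, 50]
dequeue(): queue = [58, 50]
dequeue(): queue = [50]
enqueue(45): queue = [50, 45]

Answer: 50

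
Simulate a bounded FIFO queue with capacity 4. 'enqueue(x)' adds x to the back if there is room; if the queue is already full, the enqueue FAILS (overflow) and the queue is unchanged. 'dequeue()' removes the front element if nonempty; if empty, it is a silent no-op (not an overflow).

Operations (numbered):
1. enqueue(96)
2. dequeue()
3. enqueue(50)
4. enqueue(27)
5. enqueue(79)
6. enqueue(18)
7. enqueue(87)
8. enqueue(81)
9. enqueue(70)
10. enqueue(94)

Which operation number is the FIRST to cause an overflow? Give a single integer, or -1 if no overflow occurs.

1. enqueue(96): size=1
2. dequeue(): size=0
3. enqueue(50): size=1
4. enqueue(27): size=2
5. enqueue(79): size=3
6. enqueue(18): size=4
7. enqueue(87): size=4=cap → OVERFLOW (fail)
8. enqueue(81): size=4=cap → OVERFLOW (fail)
9. enqueue(70): size=4=cap → OVERFLOW (fail)
10. enqueue(94): size=4=cap → OVERFLOW (fail)

Answer: 7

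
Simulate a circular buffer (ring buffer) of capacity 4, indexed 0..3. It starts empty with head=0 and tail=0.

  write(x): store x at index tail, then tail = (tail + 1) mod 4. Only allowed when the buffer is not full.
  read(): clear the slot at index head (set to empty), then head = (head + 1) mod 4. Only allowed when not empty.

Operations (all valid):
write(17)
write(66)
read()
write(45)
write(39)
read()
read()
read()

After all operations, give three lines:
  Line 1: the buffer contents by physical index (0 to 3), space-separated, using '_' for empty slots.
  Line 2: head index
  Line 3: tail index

Answer: _ _ _ _
0
0

Derivation:
write(17): buf=[17 _ _ _], head=0, tail=1, size=1
write(66): buf=[17 66 _ _], head=0, tail=2, size=2
read(): buf=[_ 66 _ _], head=1, tail=2, size=1
write(45): buf=[_ 66 45 _], head=1, tail=3, size=2
write(39): buf=[_ 66 45 39], head=1, tail=0, size=3
read(): buf=[_ _ 45 39], head=2, tail=0, size=2
read(): buf=[_ _ _ 39], head=3, tail=0, size=1
read(): buf=[_ _ _ _], head=0, tail=0, size=0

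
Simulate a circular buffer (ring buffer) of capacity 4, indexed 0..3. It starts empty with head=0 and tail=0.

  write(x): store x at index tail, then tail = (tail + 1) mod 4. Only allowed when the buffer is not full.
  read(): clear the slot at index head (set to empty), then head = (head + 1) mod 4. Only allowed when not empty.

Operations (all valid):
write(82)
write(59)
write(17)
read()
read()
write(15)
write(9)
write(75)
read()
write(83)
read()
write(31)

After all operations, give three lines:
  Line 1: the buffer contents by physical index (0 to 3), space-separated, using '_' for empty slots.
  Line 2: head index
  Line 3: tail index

Answer: 9 75 83 31
0
0

Derivation:
write(82): buf=[82 _ _ _], head=0, tail=1, size=1
write(59): buf=[82 59 _ _], head=0, tail=2, size=2
write(17): buf=[82 59 17 _], head=0, tail=3, size=3
read(): buf=[_ 59 17 _], head=1, tail=3, size=2
read(): buf=[_ _ 17 _], head=2, tail=3, size=1
write(15): buf=[_ _ 17 15], head=2, tail=0, size=2
write(9): buf=[9 _ 17 15], head=2, tail=1, size=3
write(75): buf=[9 75 17 15], head=2, tail=2, size=4
read(): buf=[9 75 _ 15], head=3, tail=2, size=3
write(83): buf=[9 75 83 15], head=3, tail=3, size=4
read(): buf=[9 75 83 _], head=0, tail=3, size=3
write(31): buf=[9 75 83 31], head=0, tail=0, size=4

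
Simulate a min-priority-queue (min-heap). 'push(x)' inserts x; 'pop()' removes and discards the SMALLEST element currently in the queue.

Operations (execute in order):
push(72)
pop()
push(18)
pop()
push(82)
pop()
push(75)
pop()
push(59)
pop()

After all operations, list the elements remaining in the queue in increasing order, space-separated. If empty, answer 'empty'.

push(72): heap contents = [72]
pop() → 72: heap contents = []
push(18): heap contents = [18]
pop() → 18: heap contents = []
push(82): heap contents = [82]
pop() → 82: heap contents = []
push(75): heap contents = [75]
pop() → 75: heap contents = []
push(59): heap contents = [59]
pop() → 59: heap contents = []

Answer: empty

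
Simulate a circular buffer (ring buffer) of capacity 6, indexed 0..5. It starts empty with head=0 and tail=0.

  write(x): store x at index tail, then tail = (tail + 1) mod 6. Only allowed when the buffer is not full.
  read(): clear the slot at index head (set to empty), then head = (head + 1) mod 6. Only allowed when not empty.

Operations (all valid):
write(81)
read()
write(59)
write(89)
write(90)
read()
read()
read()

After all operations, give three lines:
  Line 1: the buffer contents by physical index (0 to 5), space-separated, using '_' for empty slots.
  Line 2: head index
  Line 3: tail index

Answer: _ _ _ _ _ _
4
4

Derivation:
write(81): buf=[81 _ _ _ _ _], head=0, tail=1, size=1
read(): buf=[_ _ _ _ _ _], head=1, tail=1, size=0
write(59): buf=[_ 59 _ _ _ _], head=1, tail=2, size=1
write(89): buf=[_ 59 89 _ _ _], head=1, tail=3, size=2
write(90): buf=[_ 59 89 90 _ _], head=1, tail=4, size=3
read(): buf=[_ _ 89 90 _ _], head=2, tail=4, size=2
read(): buf=[_ _ _ 90 _ _], head=3, tail=4, size=1
read(): buf=[_ _ _ _ _ _], head=4, tail=4, size=0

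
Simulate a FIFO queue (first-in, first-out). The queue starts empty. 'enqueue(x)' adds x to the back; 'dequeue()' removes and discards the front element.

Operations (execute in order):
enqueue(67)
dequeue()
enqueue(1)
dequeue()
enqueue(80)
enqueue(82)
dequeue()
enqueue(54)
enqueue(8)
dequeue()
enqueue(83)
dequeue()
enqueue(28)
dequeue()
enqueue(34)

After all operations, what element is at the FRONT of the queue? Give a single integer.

Answer: 83

Derivation:
enqueue(67): queue = [67]
dequeue(): queue = []
enqueue(1): queue = [1]
dequeue(): queue = []
enqueue(80): queue = [80]
enqueue(82): queue = [80, 82]
dequeue(): queue = [82]
enqueue(54): queue = [82, 54]
enqueue(8): queue = [82, 54, 8]
dequeue(): queue = [54, 8]
enqueue(83): queue = [54, 8, 83]
dequeue(): queue = [8, 83]
enqueue(28): queue = [8, 83, 28]
dequeue(): queue = [83, 28]
enqueue(34): queue = [83, 28, 34]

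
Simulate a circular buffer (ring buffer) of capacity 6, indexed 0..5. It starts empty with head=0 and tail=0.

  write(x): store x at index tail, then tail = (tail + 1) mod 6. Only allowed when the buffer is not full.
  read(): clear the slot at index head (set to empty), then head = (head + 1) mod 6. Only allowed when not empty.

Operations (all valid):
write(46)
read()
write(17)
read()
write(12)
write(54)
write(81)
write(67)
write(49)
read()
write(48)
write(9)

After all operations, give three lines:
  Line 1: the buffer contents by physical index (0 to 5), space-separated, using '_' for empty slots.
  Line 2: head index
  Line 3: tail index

Answer: 49 48 9 54 81 67
3
3

Derivation:
write(46): buf=[46 _ _ _ _ _], head=0, tail=1, size=1
read(): buf=[_ _ _ _ _ _], head=1, tail=1, size=0
write(17): buf=[_ 17 _ _ _ _], head=1, tail=2, size=1
read(): buf=[_ _ _ _ _ _], head=2, tail=2, size=0
write(12): buf=[_ _ 12 _ _ _], head=2, tail=3, size=1
write(54): buf=[_ _ 12 54 _ _], head=2, tail=4, size=2
write(81): buf=[_ _ 12 54 81 _], head=2, tail=5, size=3
write(67): buf=[_ _ 12 54 81 67], head=2, tail=0, size=4
write(49): buf=[49 _ 12 54 81 67], head=2, tail=1, size=5
read(): buf=[49 _ _ 54 81 67], head=3, tail=1, size=4
write(48): buf=[49 48 _ 54 81 67], head=3, tail=2, size=5
write(9): buf=[49 48 9 54 81 67], head=3, tail=3, size=6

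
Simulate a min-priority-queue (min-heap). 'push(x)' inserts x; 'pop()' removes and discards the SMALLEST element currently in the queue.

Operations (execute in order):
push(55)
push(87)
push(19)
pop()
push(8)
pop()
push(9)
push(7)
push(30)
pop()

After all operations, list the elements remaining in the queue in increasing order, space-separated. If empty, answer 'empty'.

Answer: 9 30 55 87

Derivation:
push(55): heap contents = [55]
push(87): heap contents = [55, 87]
push(19): heap contents = [19, 55, 87]
pop() → 19: heap contents = [55, 87]
push(8): heap contents = [8, 55, 87]
pop() → 8: heap contents = [55, 87]
push(9): heap contents = [9, 55, 87]
push(7): heap contents = [7, 9, 55, 87]
push(30): heap contents = [7, 9, 30, 55, 87]
pop() → 7: heap contents = [9, 30, 55, 87]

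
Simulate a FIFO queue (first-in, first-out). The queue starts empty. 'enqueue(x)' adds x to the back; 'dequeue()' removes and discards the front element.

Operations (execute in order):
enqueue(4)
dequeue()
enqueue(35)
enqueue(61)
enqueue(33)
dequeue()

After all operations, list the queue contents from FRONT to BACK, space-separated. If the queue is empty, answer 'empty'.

enqueue(4): [4]
dequeue(): []
enqueue(35): [35]
enqueue(61): [35, 61]
enqueue(33): [35, 61, 33]
dequeue(): [61, 33]

Answer: 61 33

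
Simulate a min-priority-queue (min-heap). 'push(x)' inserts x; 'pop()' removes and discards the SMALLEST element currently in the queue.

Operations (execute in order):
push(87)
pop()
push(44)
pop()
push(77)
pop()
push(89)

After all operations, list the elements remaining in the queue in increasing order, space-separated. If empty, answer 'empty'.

Answer: 89

Derivation:
push(87): heap contents = [87]
pop() → 87: heap contents = []
push(44): heap contents = [44]
pop() → 44: heap contents = []
push(77): heap contents = [77]
pop() → 77: heap contents = []
push(89): heap contents = [89]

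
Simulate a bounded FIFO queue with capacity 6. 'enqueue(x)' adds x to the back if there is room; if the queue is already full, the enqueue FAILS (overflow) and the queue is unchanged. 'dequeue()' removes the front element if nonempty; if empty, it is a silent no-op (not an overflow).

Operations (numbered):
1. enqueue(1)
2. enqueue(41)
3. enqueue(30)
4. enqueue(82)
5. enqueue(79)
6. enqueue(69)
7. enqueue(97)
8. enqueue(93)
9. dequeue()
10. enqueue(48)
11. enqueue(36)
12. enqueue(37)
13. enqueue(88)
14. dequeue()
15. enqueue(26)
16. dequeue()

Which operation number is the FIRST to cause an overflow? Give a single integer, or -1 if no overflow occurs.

Answer: 7

Derivation:
1. enqueue(1): size=1
2. enqueue(41): size=2
3. enqueue(30): size=3
4. enqueue(82): size=4
5. enqueue(79): size=5
6. enqueue(69): size=6
7. enqueue(97): size=6=cap → OVERFLOW (fail)
8. enqueue(93): size=6=cap → OVERFLOW (fail)
9. dequeue(): size=5
10. enqueue(48): size=6
11. enqueue(36): size=6=cap → OVERFLOW (fail)
12. enqueue(37): size=6=cap → OVERFLOW (fail)
13. enqueue(88): size=6=cap → OVERFLOW (fail)
14. dequeue(): size=5
15. enqueue(26): size=6
16. dequeue(): size=5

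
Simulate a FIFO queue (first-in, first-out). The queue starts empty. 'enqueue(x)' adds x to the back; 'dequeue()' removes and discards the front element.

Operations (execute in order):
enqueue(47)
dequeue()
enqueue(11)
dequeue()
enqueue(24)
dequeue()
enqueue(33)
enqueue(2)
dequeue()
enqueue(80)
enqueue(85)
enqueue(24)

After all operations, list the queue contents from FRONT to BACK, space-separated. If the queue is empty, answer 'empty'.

Answer: 2 80 85 24

Derivation:
enqueue(47): [47]
dequeue(): []
enqueue(11): [11]
dequeue(): []
enqueue(24): [24]
dequeue(): []
enqueue(33): [33]
enqueue(2): [33, 2]
dequeue(): [2]
enqueue(80): [2, 80]
enqueue(85): [2, 80, 85]
enqueue(24): [2, 80, 85, 24]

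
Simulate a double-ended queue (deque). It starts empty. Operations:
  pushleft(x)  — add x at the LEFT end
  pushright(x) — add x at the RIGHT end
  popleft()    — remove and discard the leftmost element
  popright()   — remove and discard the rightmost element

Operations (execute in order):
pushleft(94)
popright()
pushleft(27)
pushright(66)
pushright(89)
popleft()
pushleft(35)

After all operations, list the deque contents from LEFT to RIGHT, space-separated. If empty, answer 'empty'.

Answer: 35 66 89

Derivation:
pushleft(94): [94]
popright(): []
pushleft(27): [27]
pushright(66): [27, 66]
pushright(89): [27, 66, 89]
popleft(): [66, 89]
pushleft(35): [35, 66, 89]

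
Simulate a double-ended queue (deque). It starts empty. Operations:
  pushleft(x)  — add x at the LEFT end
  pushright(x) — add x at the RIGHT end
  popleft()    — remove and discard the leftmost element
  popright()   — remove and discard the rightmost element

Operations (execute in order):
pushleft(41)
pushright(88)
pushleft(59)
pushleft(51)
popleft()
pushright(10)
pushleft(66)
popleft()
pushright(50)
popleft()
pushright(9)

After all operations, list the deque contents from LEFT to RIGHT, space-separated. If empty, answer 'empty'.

pushleft(41): [41]
pushright(88): [41, 88]
pushleft(59): [59, 41, 88]
pushleft(51): [51, 59, 41, 88]
popleft(): [59, 41, 88]
pushright(10): [59, 41, 88, 10]
pushleft(66): [66, 59, 41, 88, 10]
popleft(): [59, 41, 88, 10]
pushright(50): [59, 41, 88, 10, 50]
popleft(): [41, 88, 10, 50]
pushright(9): [41, 88, 10, 50, 9]

Answer: 41 88 10 50 9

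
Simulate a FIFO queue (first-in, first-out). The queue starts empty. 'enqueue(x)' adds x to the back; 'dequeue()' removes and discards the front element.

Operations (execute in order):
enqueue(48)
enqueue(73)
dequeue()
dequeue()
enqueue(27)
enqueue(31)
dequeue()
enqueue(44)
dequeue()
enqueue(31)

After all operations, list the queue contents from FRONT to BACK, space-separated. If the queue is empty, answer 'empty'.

enqueue(48): [48]
enqueue(73): [48, 73]
dequeue(): [73]
dequeue(): []
enqueue(27): [27]
enqueue(31): [27, 31]
dequeue(): [31]
enqueue(44): [31, 44]
dequeue(): [44]
enqueue(31): [44, 31]

Answer: 44 31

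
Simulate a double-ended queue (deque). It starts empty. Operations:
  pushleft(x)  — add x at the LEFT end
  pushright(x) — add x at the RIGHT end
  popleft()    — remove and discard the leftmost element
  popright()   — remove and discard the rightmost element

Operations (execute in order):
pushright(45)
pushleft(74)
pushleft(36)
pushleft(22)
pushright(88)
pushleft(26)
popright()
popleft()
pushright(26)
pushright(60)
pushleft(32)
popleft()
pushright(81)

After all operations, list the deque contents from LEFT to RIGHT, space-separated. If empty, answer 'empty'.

pushright(45): [45]
pushleft(74): [74, 45]
pushleft(36): [36, 74, 45]
pushleft(22): [22, 36, 74, 45]
pushright(88): [22, 36, 74, 45, 88]
pushleft(26): [26, 22, 36, 74, 45, 88]
popright(): [26, 22, 36, 74, 45]
popleft(): [22, 36, 74, 45]
pushright(26): [22, 36, 74, 45, 26]
pushright(60): [22, 36, 74, 45, 26, 60]
pushleft(32): [32, 22, 36, 74, 45, 26, 60]
popleft(): [22, 36, 74, 45, 26, 60]
pushright(81): [22, 36, 74, 45, 26, 60, 81]

Answer: 22 36 74 45 26 60 81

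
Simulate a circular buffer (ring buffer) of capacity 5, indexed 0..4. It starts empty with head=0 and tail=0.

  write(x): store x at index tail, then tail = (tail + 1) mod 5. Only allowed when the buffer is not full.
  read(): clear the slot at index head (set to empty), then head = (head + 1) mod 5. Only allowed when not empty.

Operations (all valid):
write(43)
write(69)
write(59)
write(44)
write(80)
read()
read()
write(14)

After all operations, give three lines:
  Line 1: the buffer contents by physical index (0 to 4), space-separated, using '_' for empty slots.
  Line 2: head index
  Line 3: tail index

Answer: 14 _ 59 44 80
2
1

Derivation:
write(43): buf=[43 _ _ _ _], head=0, tail=1, size=1
write(69): buf=[43 69 _ _ _], head=0, tail=2, size=2
write(59): buf=[43 69 59 _ _], head=0, tail=3, size=3
write(44): buf=[43 69 59 44 _], head=0, tail=4, size=4
write(80): buf=[43 69 59 44 80], head=0, tail=0, size=5
read(): buf=[_ 69 59 44 80], head=1, tail=0, size=4
read(): buf=[_ _ 59 44 80], head=2, tail=0, size=3
write(14): buf=[14 _ 59 44 80], head=2, tail=1, size=4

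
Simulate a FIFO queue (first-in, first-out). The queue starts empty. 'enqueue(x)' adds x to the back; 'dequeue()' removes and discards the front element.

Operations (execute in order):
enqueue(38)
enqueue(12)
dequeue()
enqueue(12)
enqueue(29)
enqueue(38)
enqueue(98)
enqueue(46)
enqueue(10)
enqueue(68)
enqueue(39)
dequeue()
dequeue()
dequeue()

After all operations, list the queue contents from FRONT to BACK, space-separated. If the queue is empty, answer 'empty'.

enqueue(38): [38]
enqueue(12): [38, 12]
dequeue(): [12]
enqueue(12): [12, 12]
enqueue(29): [12, 12, 29]
enqueue(38): [12, 12, 29, 38]
enqueue(98): [12, 12, 29, 38, 98]
enqueue(46): [12, 12, 29, 38, 98, 46]
enqueue(10): [12, 12, 29, 38, 98, 46, 10]
enqueue(68): [12, 12, 29, 38, 98, 46, 10, 68]
enqueue(39): [12, 12, 29, 38, 98, 46, 10, 68, 39]
dequeue(): [12, 29, 38, 98, 46, 10, 68, 39]
dequeue(): [29, 38, 98, 46, 10, 68, 39]
dequeue(): [38, 98, 46, 10, 68, 39]

Answer: 38 98 46 10 68 39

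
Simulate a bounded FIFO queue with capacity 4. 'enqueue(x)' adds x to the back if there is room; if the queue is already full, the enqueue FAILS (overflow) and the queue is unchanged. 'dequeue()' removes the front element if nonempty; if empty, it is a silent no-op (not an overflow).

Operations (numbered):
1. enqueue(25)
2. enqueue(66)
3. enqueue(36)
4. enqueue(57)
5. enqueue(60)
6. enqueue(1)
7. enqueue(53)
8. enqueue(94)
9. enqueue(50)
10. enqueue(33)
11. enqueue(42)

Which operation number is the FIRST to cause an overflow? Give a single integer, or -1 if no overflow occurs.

Answer: 5

Derivation:
1. enqueue(25): size=1
2. enqueue(66): size=2
3. enqueue(36): size=3
4. enqueue(57): size=4
5. enqueue(60): size=4=cap → OVERFLOW (fail)
6. enqueue(1): size=4=cap → OVERFLOW (fail)
7. enqueue(53): size=4=cap → OVERFLOW (fail)
8. enqueue(94): size=4=cap → OVERFLOW (fail)
9. enqueue(50): size=4=cap → OVERFLOW (fail)
10. enqueue(33): size=4=cap → OVERFLOW (fail)
11. enqueue(42): size=4=cap → OVERFLOW (fail)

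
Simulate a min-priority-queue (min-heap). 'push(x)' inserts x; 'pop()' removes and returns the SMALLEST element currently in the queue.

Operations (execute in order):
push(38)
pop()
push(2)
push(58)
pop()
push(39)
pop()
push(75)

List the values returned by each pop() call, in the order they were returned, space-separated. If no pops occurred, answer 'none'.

Answer: 38 2 39

Derivation:
push(38): heap contents = [38]
pop() → 38: heap contents = []
push(2): heap contents = [2]
push(58): heap contents = [2, 58]
pop() → 2: heap contents = [58]
push(39): heap contents = [39, 58]
pop() → 39: heap contents = [58]
push(75): heap contents = [58, 75]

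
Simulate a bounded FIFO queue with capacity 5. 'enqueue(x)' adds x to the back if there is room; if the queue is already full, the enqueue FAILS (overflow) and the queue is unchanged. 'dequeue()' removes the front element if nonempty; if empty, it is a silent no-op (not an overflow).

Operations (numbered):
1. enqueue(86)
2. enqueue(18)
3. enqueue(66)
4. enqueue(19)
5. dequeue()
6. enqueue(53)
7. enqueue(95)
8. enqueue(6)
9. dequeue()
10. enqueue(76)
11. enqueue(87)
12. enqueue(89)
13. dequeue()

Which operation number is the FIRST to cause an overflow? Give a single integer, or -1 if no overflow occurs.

Answer: 8

Derivation:
1. enqueue(86): size=1
2. enqueue(18): size=2
3. enqueue(66): size=3
4. enqueue(19): size=4
5. dequeue(): size=3
6. enqueue(53): size=4
7. enqueue(95): size=5
8. enqueue(6): size=5=cap → OVERFLOW (fail)
9. dequeue(): size=4
10. enqueue(76): size=5
11. enqueue(87): size=5=cap → OVERFLOW (fail)
12. enqueue(89): size=5=cap → OVERFLOW (fail)
13. dequeue(): size=4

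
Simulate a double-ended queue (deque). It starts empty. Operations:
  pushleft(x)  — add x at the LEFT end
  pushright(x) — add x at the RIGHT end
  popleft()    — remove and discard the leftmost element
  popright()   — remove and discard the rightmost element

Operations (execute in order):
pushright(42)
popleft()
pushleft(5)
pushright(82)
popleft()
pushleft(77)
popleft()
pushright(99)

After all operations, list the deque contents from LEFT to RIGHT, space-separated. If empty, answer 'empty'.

pushright(42): [42]
popleft(): []
pushleft(5): [5]
pushright(82): [5, 82]
popleft(): [82]
pushleft(77): [77, 82]
popleft(): [82]
pushright(99): [82, 99]

Answer: 82 99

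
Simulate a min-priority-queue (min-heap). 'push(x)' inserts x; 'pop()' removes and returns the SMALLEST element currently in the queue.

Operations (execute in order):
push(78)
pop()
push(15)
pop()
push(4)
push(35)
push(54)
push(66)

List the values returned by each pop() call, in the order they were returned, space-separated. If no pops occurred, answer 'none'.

Answer: 78 15

Derivation:
push(78): heap contents = [78]
pop() → 78: heap contents = []
push(15): heap contents = [15]
pop() → 15: heap contents = []
push(4): heap contents = [4]
push(35): heap contents = [4, 35]
push(54): heap contents = [4, 35, 54]
push(66): heap contents = [4, 35, 54, 66]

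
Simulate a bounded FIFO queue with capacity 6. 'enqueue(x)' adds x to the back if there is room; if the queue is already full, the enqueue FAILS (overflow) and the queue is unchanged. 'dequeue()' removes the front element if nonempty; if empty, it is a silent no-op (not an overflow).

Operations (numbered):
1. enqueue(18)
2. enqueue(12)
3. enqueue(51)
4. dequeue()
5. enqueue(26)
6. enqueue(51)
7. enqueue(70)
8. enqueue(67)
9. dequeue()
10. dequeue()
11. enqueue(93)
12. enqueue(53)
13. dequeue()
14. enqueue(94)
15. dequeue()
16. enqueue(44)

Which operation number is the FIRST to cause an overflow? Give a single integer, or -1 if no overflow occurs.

1. enqueue(18): size=1
2. enqueue(12): size=2
3. enqueue(51): size=3
4. dequeue(): size=2
5. enqueue(26): size=3
6. enqueue(51): size=4
7. enqueue(70): size=5
8. enqueue(67): size=6
9. dequeue(): size=5
10. dequeue(): size=4
11. enqueue(93): size=5
12. enqueue(53): size=6
13. dequeue(): size=5
14. enqueue(94): size=6
15. dequeue(): size=5
16. enqueue(44): size=6

Answer: -1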